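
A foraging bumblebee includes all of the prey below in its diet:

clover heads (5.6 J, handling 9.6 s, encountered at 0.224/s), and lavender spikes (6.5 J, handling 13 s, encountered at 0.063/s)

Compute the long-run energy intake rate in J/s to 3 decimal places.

Energy encountered per unit search time: 0.224×5.6 + 0.063×6.5 = 1.664 J/s.
Handling time per unit search time: 0.224×9.6 + 0.063×13 = 2.969.
Rate = 1.664/(1 + 2.969) = 0.4192 J/s.

0.419 J/s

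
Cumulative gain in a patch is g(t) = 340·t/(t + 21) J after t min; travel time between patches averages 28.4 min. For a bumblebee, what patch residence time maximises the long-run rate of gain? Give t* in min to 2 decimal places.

24.42 min

By the marginal value theorem, leave when the instantaneous gain rate g'(t) equals the habitat-wide average g(t)/(T + t).
g'(t) = 340·21/(t + 21)². Setting 340·21/(t+21)² = 340t/[(t+21)(28.4+t)] gives 21(28.4+t) = t(t+21), so t² = 21×28.4 = 596.4.
t* = √596.4 = 24.42 min.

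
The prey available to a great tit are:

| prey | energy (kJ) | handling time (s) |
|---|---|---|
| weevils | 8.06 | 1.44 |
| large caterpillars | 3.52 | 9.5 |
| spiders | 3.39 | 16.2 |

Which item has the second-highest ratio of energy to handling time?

large caterpillars

Profitability E/h (kJ/s): weevils = 8.06/1.44 = 5.6, large caterpillars = 3.52/9.5 = 0.371, spiders = 3.39/16.2 = 0.209.
Ranked: weevils > large caterpillars > spiders.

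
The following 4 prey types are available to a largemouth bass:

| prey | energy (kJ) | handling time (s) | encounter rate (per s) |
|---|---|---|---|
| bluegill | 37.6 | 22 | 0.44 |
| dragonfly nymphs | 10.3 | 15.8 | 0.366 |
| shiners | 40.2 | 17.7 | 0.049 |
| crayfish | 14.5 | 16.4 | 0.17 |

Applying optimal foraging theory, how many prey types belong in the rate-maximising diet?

2

Rank by E/h (kJ/s): shiners 2.27, bluegill 1.71, crayfish 0.884, dragonfly nymphs 0.652. Include each in turn until the next type's E/h falls below the running intake rate.
Rate on top 1: 1.055. bluegill: 1.71 > 1.055 → include.
Rate on top 2: 1.603. crayfish: 0.884 < 1.603 → exclude; stop.
Optimal diet: shiners, bluegill — 2 of 4 types.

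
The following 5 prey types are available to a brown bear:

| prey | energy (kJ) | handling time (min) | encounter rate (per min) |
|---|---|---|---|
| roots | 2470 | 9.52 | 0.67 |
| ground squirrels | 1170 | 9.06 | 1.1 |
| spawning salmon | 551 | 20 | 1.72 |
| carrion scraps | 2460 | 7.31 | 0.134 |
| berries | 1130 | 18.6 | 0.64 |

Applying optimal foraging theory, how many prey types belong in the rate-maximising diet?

2

Rank by E/h (kJ/min): carrion scraps 337, roots 259, ground squirrels 129, berries 60.8, spawning salmon 27.6. Include each in turn until the next type's E/h falls below the running intake rate.
Rate on top 1: 166.5. roots: 259 > 166.5 → include.
Rate on top 2: 237.4. ground squirrels: 129 < 237.4 → exclude; stop.
Optimal diet: carrion scraps, roots — 2 of 5 types.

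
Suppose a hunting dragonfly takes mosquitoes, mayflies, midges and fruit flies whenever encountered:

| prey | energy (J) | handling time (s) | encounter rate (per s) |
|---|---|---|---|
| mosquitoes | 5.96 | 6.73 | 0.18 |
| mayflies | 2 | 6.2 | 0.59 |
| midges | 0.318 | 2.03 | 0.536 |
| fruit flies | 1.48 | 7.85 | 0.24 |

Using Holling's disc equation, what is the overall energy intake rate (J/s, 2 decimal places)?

R = Σλ_iE_i / (1 + Σλ_ih_i)
Numerator: 0.18×5.96 + 0.59×2 + 0.536×0.318 + 0.24×1.48 = 2.778
Denominator: 1 + 0.18×6.73 + 0.59×6.2 + 0.536×2.03 + 0.24×7.85 = 8.841
R = 2.778/8.841 = 0.3143 J/s

0.31 J/s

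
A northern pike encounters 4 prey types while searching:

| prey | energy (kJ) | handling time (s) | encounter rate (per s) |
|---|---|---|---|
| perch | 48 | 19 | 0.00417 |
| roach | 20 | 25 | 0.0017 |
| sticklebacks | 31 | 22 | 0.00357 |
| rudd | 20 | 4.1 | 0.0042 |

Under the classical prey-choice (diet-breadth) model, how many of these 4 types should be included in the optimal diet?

E/h in descending order: rudd 4.88, perch 2.53, sticklebacks 1.41, roach 0.8 kJ/s. The optimal diet is the largest prefix of this list for which every included type satisfies E_i/h_i > R on the types above it.
Rate on top 1: 0.08258. perch: 2.53 > 0.08258 → include.
Rate on top 2: 0.2592. sticklebacks: 1.41 > 0.2592 → include.
Rate on top 3: 0.336. roach: 0.8 > 0.336 → include.
Optimal diet: rudd, perch, sticklebacks, roach — 4 of 4 types.

4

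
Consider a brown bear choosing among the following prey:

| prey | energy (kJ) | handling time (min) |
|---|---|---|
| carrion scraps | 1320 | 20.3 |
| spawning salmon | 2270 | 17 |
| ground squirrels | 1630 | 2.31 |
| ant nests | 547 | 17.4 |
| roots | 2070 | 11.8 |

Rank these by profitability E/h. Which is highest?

Profitability E/h (kJ/min): carrion scraps = 1320/20.3 = 65, spawning salmon = 2270/17 = 134, ground squirrels = 1630/2.31 = 706, ant nests = 547/17.4 = 31.4, roots = 2070/11.8 = 175.
Ranked: ground squirrels > roots > spawning salmon > carrion scraps > ant nests.

ground squirrels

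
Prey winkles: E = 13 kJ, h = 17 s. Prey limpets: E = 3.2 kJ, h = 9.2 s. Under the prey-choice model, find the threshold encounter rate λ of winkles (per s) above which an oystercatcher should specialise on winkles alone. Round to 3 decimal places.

The zero-one rule: include limpets iff E₂/h₂ > λE₁/(1+λh₁). Equality gives the switch point.
λE₁h₂ = E₂ + λE₂h₁ ⇒ λ = E₂/(E₁h₂ − E₂h₁) = 3.2/(119.6 − 54.4) = 0.04908 per s.

0.049 per s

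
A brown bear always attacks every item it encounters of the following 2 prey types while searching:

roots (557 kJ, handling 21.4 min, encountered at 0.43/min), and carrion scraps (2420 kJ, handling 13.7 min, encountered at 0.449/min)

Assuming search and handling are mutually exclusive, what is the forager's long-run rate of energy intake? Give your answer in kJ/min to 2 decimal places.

81.09 kJ/min

Energy encountered per unit search time: 0.43×557 + 0.449×2420 = 1326 kJ/min.
Handling time per unit search time: 0.43×21.4 + 0.449×13.7 = 15.35.
Rate = 1326/(1 + 15.35) = 81.09 kJ/min.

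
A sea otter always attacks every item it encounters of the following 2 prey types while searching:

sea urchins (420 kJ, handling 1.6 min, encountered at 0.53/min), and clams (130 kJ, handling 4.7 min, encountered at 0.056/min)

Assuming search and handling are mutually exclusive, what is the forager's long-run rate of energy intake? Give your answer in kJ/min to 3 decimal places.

108.886 kJ/min

Energy encountered per unit search time: 0.53×420 + 0.056×130 = 229.9 kJ/min.
Handling time per unit search time: 0.53×1.6 + 0.056×4.7 = 1.111.
Rate = 229.9/(1 + 1.111) = 108.9 kJ/min.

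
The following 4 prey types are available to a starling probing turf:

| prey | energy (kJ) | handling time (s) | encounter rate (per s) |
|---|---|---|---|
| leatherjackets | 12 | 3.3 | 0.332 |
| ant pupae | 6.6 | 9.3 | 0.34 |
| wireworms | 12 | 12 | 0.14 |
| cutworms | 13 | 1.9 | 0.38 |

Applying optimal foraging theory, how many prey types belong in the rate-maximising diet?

2

E/h in descending order: cutworms 6.84, leatherjackets 3.64, wireworms 1, ant pupae 0.71 kJ/s. The optimal diet is the largest prefix of this list for which every included type satisfies E_i/h_i > R on the types above it.
Rate on top 1: 2.869. leatherjackets: 3.64 > 2.869 → include.
Rate on top 2: 3.167. wireworms: 1 < 3.167 → exclude; stop.
Optimal diet: cutworms, leatherjackets — 2 of 4 types.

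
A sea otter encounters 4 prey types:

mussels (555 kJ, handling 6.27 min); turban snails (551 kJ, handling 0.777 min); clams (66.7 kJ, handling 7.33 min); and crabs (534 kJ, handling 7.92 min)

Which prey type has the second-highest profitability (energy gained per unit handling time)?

mussels

In descending order of E/h:
turban snails: 551/0.777 = 709 kJ/min
mussels: 555/6.27 = 88.5 kJ/min
crabs: 534/7.92 = 67.4 kJ/min
clams: 66.7/7.33 = 9.1 kJ/min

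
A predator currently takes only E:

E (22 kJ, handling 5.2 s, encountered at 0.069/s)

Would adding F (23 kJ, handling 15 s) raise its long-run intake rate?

Current rate: (0.069×22)/(1 + 0.069×5.2) = 1.117 kJ/s.
Profitability of F: 23/15 = 1.533 kJ/s.
1.533 > 1.117, so adding F raises the average — include it.

Yes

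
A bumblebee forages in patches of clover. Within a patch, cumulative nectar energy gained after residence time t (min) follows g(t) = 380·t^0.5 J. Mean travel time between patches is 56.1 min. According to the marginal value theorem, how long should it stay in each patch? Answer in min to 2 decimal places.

56.10 min

Optimal t* satisfies g'(t*) = g(t*)/(T + t*).
g'(t) = 0.5·380·t^-0.5. Setting 0.5·380·t^-0.5 = 380·t^0.5/(56.1+t) gives 0.5(56.1+t) = t, so 0.50·t = 0.5×56.1.
t* = 0.5×56.1/0.50 = 56.1 min.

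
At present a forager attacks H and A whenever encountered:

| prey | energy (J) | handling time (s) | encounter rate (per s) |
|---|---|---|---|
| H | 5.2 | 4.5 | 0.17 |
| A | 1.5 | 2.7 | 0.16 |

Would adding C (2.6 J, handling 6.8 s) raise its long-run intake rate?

No

Intake rate on the current diet: R = (0.17×5.2 + 0.16×1.5) / (1 + 0.17×4.5 + 0.16×2.7) = 1.124/2.197 = 0.5116 J/s.
Profitability of C: 2.6/6.8 = 0.3824 J/s.
Since 0.3824 < R, time spent handling C is better spent searching.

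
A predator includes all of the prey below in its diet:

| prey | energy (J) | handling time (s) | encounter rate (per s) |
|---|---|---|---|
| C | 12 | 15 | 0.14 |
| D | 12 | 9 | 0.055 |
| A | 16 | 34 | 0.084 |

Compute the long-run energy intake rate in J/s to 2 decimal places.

0.57 J/s

R = Σλ_iE_i / (1 + Σλ_ih_i)
Numerator: 0.14×12 + 0.055×12 + 0.084×16 = 3.684
Denominator: 1 + 0.14×15 + 0.055×9 + 0.084×34 = 6.451
R = 3.684/6.451 = 0.5711 J/s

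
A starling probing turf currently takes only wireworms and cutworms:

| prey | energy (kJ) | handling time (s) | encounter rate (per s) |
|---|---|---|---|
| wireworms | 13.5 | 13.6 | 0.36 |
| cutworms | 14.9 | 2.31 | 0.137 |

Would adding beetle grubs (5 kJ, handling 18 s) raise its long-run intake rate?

On wireworms and cutworms alone, R = ΣλE/(1+Σλh) = 6.901/6.212 = 1.111 kJ/s.
beetle grubs: E/h = 5/18 = 0.2778 kJ/s.
Since 0.2778 < R, time spent handling beetle grubs is better spent searching.

No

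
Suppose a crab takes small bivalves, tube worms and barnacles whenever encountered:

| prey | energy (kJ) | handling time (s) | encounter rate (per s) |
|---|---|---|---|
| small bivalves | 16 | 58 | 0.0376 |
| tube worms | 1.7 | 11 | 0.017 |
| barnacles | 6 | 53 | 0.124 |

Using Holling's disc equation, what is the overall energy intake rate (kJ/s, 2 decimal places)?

R = Σλ_iE_i / (1 + Σλ_ih_i)
Numerator: 0.0376×16 + 0.017×1.7 + 0.124×6 = 1.375
Denominator: 1 + 0.0376×58 + 0.017×11 + 0.124×53 = 9.94
R = 1.375/9.94 = 0.1383 kJ/s

0.14 kJ/s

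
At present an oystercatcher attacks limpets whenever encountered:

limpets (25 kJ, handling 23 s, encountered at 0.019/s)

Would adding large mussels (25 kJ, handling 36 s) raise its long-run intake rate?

Intake rate on the current diet: R = (0.019×25) / (1 + 0.019×23) = 0.475/1.437 = 0.3305 kJ/s.
large mussels: E/h = 25/36 = 0.6944 kJ/s.
0.6944 > 0.3305, so adding large mussels raises the average — include it.

Yes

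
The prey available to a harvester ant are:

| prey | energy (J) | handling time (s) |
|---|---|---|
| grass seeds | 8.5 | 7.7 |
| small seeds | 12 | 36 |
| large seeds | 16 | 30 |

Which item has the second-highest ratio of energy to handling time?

In descending order of E/h:
grass seeds: 8.5/7.7 = 1.1 J/s
large seeds: 16/30 = 0.533 J/s
small seeds: 12/36 = 0.333 J/s

large seeds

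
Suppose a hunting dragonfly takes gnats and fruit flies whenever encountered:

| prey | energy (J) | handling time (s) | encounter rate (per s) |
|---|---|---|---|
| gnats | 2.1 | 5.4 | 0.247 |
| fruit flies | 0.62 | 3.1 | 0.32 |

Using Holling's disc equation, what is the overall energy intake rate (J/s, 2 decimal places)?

0.22 J/s

R = Σλ_iE_i / (1 + Σλ_ih_i)
Numerator: 0.247×2.1 + 0.32×0.62 = 0.7171
Denominator: 1 + 0.247×5.4 + 0.32×3.1 = 3.326
R = 0.7171/3.326 = 0.2156 J/s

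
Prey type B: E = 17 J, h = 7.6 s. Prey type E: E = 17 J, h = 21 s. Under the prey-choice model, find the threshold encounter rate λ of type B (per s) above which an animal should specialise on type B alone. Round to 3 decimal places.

0.075 per s

The zero-one rule: include type E iff E₂/h₂ > λE₁/(1+λh₁). Equality gives the switch point.
λE₁h₂ = E₂ + λE₂h₁ ⇒ λ = E₂/(E₁h₂ − E₂h₁) = 17/(357 − 129.2) = 0.07463 per s.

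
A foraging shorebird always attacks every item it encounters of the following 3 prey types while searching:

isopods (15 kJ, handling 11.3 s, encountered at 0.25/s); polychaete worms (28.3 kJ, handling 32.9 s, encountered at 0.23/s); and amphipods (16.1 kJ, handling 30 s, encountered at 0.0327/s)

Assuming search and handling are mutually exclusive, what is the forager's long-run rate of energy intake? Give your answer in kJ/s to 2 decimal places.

0.87 kJ/s

R = (0.25×15 + 0.23×28.3 + 0.0327×16.1) / (1 + 0.25×11.3 + 0.23×32.9 + 0.0327×30) = 10.79/12.37 = 0.8717 kJ/s.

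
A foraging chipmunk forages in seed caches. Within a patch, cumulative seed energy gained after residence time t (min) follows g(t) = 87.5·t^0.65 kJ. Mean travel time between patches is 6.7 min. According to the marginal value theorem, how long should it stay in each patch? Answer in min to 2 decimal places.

12.44 min

Maximise g(t)/(T+t): set derivative to zero → g'(t)(T+t) = g(t).
g'(t) = 0.65·87.5·t^-0.35. Setting 0.65·87.5·t^-0.35 = 87.5·t^0.65/(6.7+t) gives 0.65(6.7+t) = t, so 0.35·t = 0.65×6.7.
t* = 0.65×6.7/0.35 = 12.44 min.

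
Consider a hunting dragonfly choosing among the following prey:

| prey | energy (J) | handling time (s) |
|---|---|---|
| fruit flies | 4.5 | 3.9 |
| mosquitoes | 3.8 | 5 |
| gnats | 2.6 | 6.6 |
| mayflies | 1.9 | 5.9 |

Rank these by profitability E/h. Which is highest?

fruit flies

Profitability E/h (J/s): fruit flies = 4.5/3.9 = 1.15, mosquitoes = 3.8/5 = 0.76, gnats = 2.6/6.6 = 0.394, mayflies = 1.9/5.9 = 0.322.
Ranked: fruit flies > mosquitoes > gnats > mayflies.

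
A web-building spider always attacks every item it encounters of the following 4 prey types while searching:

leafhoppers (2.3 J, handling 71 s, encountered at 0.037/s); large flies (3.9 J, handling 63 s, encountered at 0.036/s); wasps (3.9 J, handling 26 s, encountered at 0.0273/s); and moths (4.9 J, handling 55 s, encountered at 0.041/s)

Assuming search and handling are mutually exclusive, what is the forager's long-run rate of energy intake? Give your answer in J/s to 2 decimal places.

R = Σλ_iE_i / (1 + Σλ_ih_i)
Numerator: 0.037×2.3 + 0.036×3.9 + 0.0273×3.9 + 0.041×4.9 = 0.5329
Denominator: 1 + 0.037×71 + 0.036×63 + 0.0273×26 + 0.041×55 = 8.86
R = 0.5329/8.86 = 0.06014 J/s

0.06 J/s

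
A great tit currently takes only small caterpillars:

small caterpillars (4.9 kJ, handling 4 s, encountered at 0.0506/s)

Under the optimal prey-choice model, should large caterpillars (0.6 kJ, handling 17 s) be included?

Current rate: (0.0506×4.9)/(1 + 0.0506×4) = 0.2062 kJ/s.
large caterpillars: E/h = 0.6/17 = 0.03529 kJ/s.
0.03529 < 0.2062, so adding large caterpillars would lower the average — exclude it.

No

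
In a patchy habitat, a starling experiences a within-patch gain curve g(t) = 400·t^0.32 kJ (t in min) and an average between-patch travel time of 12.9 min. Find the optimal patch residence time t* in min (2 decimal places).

6.07 min

Optimal t* satisfies g'(t*) = g(t*)/(T + t*).
g'(t) = 0.32·400·t^-0.68. Setting 0.32·400·t^-0.68 = 400·t^0.32/(12.9+t) gives 0.32(12.9+t) = t, so 0.68·t = 0.32×12.9.
t* = 0.32×12.9/0.68 = 6.071 min.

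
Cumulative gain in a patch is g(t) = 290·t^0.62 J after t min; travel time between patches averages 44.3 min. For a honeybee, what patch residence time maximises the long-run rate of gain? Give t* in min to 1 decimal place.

Optimal t* satisfies g'(t*) = g(t*)/(T + t*).
g'(t) = 0.62·290·t^-0.38. Setting 0.62·290·t^-0.38 = 290·t^0.62/(44.3+t) gives 0.62(44.3+t) = t, so 0.38·t = 0.62×44.3.
t* = 0.62×44.3/0.38 = 72.28 min.

72.3 min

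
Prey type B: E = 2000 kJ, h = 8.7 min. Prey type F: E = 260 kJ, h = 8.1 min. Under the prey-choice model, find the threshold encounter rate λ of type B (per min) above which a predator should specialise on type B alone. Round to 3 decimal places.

0.019 per min

The zero-one rule: include type F iff E₂/h₂ > λE₁/(1+λh₁). Equality gives the switch point.
λE₁h₂ = E₂ + λE₂h₁ ⇒ λ = E₂/(E₁h₂ − E₂h₁) = 260/(1.62e+04 − 2262) = 0.01865 per min.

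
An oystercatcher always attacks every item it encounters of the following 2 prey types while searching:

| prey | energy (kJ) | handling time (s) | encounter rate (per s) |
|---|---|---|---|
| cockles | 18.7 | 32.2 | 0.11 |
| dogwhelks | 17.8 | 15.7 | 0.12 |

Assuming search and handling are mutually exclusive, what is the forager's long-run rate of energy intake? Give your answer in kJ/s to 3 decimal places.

0.653 kJ/s

Energy encountered per unit search time: 0.11×18.7 + 0.12×17.8 = 4.193 kJ/s.
Handling time per unit search time: 0.11×32.2 + 0.12×15.7 = 5.426.
Rate = 4.193/(1 + 5.426) = 0.6525 kJ/s.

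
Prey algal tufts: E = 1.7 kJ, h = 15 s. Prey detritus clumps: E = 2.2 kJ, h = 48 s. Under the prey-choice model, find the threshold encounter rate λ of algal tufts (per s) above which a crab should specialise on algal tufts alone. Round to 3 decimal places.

0.045 per s

At the threshold, the rate on algal tufts alone equals the profitability of detritus clumps: λ·1.7/(1 + λ·15) = 2.2/48 = 0.04583.
Rearranging, λ(1.7 − 0.04583×15) = 0.04583, so λ = 0.04583/1.012 = 0.04527 per s.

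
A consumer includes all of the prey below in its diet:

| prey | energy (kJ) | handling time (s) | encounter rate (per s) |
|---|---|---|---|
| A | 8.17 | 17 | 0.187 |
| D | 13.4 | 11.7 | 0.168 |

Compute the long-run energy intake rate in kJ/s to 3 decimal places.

R = Σλ_iE_i / (1 + Σλ_ih_i)
Numerator: 0.187×8.17 + 0.168×13.4 = 3.779
Denominator: 1 + 0.187×17 + 0.168×11.7 = 6.145
R = 3.779/6.145 = 0.615 kJ/s

0.615 kJ/s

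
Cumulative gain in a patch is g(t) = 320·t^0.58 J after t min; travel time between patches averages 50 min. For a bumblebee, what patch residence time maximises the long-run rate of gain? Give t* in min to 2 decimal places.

69.05 min

By the marginal value theorem, leave when the instantaneous gain rate g'(t) equals the habitat-wide average g(t)/(T + t).
g'(t) = 0.58·320·t^-0.42. Setting 0.58·320·t^-0.42 = 320·t^0.58/(50+t) gives 0.58(50+t) = t, so 0.42·t = 0.58×50.
t* = 0.58×50/0.42 = 69.05 min.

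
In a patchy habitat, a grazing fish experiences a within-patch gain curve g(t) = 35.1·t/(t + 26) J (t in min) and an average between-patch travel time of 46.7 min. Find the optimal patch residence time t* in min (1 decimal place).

34.8 min

Maximise g(t)/(T+t): set derivative to zero → g'(t)(T+t) = g(t).
g'(t) = 35.1·26/(t + 26)². Setting 35.1·26/(t+26)² = 35.1t/[(t+26)(46.7+t)] gives 26(46.7+t) = t(t+26), so t² = 26×46.7 = 1214.
t* = √1214 = 34.85 min.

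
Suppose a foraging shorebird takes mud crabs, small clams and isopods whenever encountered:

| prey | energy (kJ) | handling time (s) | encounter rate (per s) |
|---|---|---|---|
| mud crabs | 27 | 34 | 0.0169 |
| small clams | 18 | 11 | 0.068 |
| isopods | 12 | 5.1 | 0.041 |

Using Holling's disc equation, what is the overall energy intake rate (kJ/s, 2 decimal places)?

0.86 kJ/s

R = (0.0169×27 + 0.068×18 + 0.041×12) / (1 + 0.0169×34 + 0.068×11 + 0.041×5.1) = 2.172/2.532 = 0.858 kJ/s.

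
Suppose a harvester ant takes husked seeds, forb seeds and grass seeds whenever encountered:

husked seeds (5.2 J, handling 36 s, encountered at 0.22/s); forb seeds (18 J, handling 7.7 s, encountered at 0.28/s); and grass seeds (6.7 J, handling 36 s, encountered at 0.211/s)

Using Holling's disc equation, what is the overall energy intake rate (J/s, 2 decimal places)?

Energy encountered per unit search time: 0.22×5.2 + 0.28×18 + 0.211×6.7 = 7.598 J/s.
Handling time per unit search time: 0.22×36 + 0.28×7.7 + 0.211×36 = 17.67.
Rate = 7.598/(1 + 17.67) = 0.4069 J/s.

0.41 J/s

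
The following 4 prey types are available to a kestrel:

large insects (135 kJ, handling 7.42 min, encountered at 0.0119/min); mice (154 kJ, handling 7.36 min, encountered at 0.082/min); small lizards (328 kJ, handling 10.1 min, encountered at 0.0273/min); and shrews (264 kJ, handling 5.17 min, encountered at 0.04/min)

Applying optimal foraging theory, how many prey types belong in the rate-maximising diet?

4

E/h in descending order: shrews 51.1, small lizards 32.5, mice 20.9, large insects 18.2 kJ/min. The optimal diet is the largest prefix of this list for which every included type satisfies E_i/h_i > R on the types above it.
Rate on top 1: 8.75. small lizards: 32.5 > 8.75 → include.
Rate on top 2: 13.16. mice: 20.9 > 13.16 → include.
Rate on top 3: 15.41. large insects: 18.2 > 15.41 → include.
Optimal diet: shrews, small lizards, mice, large insects — 4 of 4 types.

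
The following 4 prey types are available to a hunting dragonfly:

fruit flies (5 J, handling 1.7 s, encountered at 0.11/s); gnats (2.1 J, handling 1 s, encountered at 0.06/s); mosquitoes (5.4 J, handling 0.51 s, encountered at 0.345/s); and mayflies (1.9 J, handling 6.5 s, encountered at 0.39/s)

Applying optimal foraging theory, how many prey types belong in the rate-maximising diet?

Rank by E/h (J/s): mosquitoes 10.6, fruit flies 2.94, gnats 2.1, mayflies 0.292. Include each in turn until the next type's E/h falls below the running intake rate.
Rate on top 1: 1.584. fruit flies: 2.94 > 1.584 → include.
Rate on top 2: 1.77. gnats: 2.1 > 1.77 → include.
Rate on top 3: 1.784. mayflies: 0.292 < 1.784 → exclude; stop.
Optimal diet: mosquitoes, fruit flies, gnats — 3 of 4 types.

3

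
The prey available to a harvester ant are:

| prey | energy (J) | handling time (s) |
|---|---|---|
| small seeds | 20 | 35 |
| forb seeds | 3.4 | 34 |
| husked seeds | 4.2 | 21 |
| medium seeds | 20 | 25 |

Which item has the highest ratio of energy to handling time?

In descending order of E/h:
medium seeds: 20/25 = 0.8 J/s
small seeds: 20/35 = 0.571 J/s
husked seeds: 4.2/21 = 0.2 J/s
forb seeds: 3.4/34 = 0.1 J/s

medium seeds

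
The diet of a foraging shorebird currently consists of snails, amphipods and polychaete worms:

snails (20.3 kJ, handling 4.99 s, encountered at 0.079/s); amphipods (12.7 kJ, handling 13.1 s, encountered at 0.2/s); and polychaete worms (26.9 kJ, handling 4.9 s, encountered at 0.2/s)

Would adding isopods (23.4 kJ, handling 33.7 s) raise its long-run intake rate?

No

On snails, amphipods and polychaete worms alone, R = ΣλE/(1+Σλh) = 9.524/4.994 = 1.907 kJ/s.
isopods: E/h = 23.4/33.7 = 0.6944 kJ/s.
Since 0.6944 < R, time spent handling isopods is better spent searching.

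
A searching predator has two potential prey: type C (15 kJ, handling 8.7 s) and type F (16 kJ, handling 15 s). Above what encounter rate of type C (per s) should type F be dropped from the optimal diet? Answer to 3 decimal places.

0.186 per s

The zero-one rule: include type F iff E₂/h₂ > λE₁/(1+λh₁). Equality gives the switch point.
λE₁h₂ = E₂ + λE₂h₁ ⇒ λ = E₂/(E₁h₂ − E₂h₁) = 16/(225 − 139.2) = 0.1865 per s.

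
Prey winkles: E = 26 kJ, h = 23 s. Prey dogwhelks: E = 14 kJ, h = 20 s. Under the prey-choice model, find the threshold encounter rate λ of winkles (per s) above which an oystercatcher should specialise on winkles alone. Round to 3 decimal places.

At the threshold, the rate on winkles alone equals the profitability of dogwhelks: λ·26/(1 + λ·23) = 14/20 = 0.7.
Rearranging, λ(26 − 0.7×23) = 0.7, so λ = 0.7/9.9 = 0.07071 per s.

0.071 per s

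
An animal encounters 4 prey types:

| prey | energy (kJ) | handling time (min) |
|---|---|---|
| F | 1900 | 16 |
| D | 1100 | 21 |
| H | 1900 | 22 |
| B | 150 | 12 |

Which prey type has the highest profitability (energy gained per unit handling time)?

F

Profitability E/h (kJ/min): F = 1900/16 = 119, D = 1100/21 = 52.4, H = 1900/22 = 86.4, B = 150/12 = 12.5.
Ranked: F > H > D > B.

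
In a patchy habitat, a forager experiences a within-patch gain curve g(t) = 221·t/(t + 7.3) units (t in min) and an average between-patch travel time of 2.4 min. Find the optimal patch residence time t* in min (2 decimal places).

4.19 min

Maximise g(t)/(T+t): set derivative to zero → g'(t)(T+t) = g(t).
g'(t) = 221·7.3/(t + 7.3)². Setting 221·7.3/(t+7.3)² = 221t/[(t+7.3)(2.4+t)] gives 7.3(2.4+t) = t(t+7.3), so t² = 7.3×2.4 = 17.52.
t* = √17.52 = 4.186 min.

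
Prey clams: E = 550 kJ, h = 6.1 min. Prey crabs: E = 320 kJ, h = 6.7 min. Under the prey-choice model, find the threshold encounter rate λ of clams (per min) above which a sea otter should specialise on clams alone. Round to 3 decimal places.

At the threshold, the rate on clams alone equals the profitability of crabs: λ·550/(1 + λ·6.1) = 320/6.7 = 47.76.
Rearranging, λ(550 − 47.76×6.1) = 47.76, so λ = 47.76/258.7 = 0.1847 per min.

0.185 per min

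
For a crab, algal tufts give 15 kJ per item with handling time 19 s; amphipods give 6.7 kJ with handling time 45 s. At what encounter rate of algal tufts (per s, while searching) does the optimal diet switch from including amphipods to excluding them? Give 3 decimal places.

The zero-one rule: include amphipods iff E₂/h₂ > λE₁/(1+λh₁). Equality gives the switch point.
λE₁h₂ = E₂ + λE₂h₁ ⇒ λ = E₂/(E₁h₂ − E₂h₁) = 6.7/(675 − 127.3) = 0.01223 per s.

0.012 per s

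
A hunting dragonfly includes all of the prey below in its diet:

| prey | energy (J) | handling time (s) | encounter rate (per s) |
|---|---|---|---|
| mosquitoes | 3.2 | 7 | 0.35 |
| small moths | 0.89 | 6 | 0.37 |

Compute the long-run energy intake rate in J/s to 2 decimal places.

Energy encountered per unit search time: 0.35×3.2 + 0.37×0.89 = 1.449 J/s.
Handling time per unit search time: 0.35×7 + 0.37×6 = 4.67.
Rate = 1.449/(1 + 4.67) = 0.2556 J/s.

0.26 J/s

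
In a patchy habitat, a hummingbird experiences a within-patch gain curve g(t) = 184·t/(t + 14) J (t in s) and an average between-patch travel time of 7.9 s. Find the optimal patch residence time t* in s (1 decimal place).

10.5 s

Optimal t* satisfies g'(t*) = g(t*)/(T + t*).
g'(t) = 184·14/(t + 14)². Setting 184·14/(t+14)² = 184t/[(t+14)(7.9+t)] gives 14(7.9+t) = t(t+14), so t² = 14×7.9 = 110.6.
t* = √110.6 = 10.52 s.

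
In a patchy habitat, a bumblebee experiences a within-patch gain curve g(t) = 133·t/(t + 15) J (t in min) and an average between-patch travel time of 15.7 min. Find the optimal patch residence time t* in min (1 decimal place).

Maximise g(t)/(T+t): set derivative to zero → g'(t)(T+t) = g(t).
g'(t) = 133·15/(t + 15)². Setting 133·15/(t+15)² = 133t/[(t+15)(15.7+t)] gives 15(15.7+t) = t(t+15), so t² = 15×15.7 = 235.5.
t* = √235.5 = 15.35 min.

15.3 min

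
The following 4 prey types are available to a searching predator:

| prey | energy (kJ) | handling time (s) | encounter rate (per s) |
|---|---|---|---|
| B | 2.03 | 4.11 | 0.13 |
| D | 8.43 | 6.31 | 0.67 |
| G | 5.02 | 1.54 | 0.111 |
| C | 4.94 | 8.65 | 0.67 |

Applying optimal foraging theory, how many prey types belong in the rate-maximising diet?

Profitabilities (E/h, kJ/s): G 3.26, D 1.34, C 0.571, B 0.494. Add prey in this order while the next type's profitability exceeds the intake rate on those already taken.
Rate on top 1: 0.4759. D: 1.34 > 0.4759 → include.
Rate on top 2: 1.149. C: 0.571 < 1.149 → exclude; stop.
Optimal diet: G, D — 2 of 4 types.

2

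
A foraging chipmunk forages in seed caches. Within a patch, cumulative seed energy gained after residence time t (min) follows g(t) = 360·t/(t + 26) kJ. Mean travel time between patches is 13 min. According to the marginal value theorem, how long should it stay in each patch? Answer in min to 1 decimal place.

Optimal t* satisfies g'(t*) = g(t*)/(T + t*).
g'(t) = 360·26/(t + 26)². Setting 360·26/(t+26)² = 360t/[(t+26)(13+t)] gives 26(13+t) = t(t+26), so t² = 26×13 = 338.
t* = √338 = 18.38 min.

18.4 min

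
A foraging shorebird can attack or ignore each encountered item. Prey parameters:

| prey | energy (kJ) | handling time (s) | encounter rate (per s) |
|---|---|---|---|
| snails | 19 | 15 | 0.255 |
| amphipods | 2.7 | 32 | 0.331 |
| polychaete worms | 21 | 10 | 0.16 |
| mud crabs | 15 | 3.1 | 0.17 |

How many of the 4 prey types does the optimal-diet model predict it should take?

E/h in descending order: mud crabs 4.84, polychaete worms 2.1, snails 1.27, amphipods 0.0844 kJ/s. The optimal diet is the largest prefix of this list for which every included type satisfies E_i/h_i > R on the types above it.
Rate on top 1: 1.67. polychaete worms: 2.1 > 1.67 → include.
Rate on top 2: 1.89. snails: 1.27 < 1.89 → exclude; stop.
Optimal diet: mud crabs, polychaete worms — 2 of 4 types.

2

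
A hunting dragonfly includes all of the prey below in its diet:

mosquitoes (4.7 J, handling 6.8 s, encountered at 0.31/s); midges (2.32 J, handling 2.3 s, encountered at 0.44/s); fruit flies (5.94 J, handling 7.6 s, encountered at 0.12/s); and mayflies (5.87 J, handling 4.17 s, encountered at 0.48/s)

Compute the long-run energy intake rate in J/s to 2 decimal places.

0.85 J/s

Energy encountered per unit search time: 0.31×4.7 + 0.44×2.32 + 0.12×5.94 + 0.48×5.87 = 6.008 J/s.
Handling time per unit search time: 0.31×6.8 + 0.44×2.3 + 0.12×7.6 + 0.48×4.17 = 6.034.
Rate = 6.008/(1 + 6.034) = 0.8542 J/s.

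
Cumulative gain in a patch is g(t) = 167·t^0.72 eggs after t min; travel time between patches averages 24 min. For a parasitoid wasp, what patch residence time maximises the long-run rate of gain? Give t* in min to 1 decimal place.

Optimal t* satisfies g'(t*) = g(t*)/(T + t*).
g'(t) = 0.72·167·t^-0.28. Setting 0.72·167·t^-0.28 = 167·t^0.72/(24+t) gives 0.72(24+t) = t, so 0.28·t = 0.72×24.
t* = 0.72×24/0.28 = 61.71 min.

61.7 min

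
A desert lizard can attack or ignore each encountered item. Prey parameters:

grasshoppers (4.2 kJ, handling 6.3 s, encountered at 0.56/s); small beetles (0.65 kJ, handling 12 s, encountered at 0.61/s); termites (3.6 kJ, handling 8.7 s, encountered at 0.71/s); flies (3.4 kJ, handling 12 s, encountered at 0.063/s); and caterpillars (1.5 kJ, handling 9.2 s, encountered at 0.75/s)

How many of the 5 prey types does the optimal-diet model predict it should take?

Profitabilities (E/h, kJ/s): grasshoppers 0.667, termites 0.414, flies 0.283, caterpillars 0.163, small beetles 0.0542. Add prey in this order while the next type's profitability exceeds the intake rate on those already taken.
Rate on top 1: 0.5194. termites: 0.414 < 0.5194 → exclude; stop.
Optimal diet: grasshoppers — 1 of 5 types.

1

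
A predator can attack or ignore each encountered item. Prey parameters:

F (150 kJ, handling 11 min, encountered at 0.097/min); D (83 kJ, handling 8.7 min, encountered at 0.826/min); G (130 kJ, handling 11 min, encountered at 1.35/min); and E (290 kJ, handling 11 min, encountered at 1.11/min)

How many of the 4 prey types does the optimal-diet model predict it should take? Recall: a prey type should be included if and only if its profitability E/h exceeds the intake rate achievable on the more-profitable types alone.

1

E/h in descending order: E 26.4, F 13.6, G 11.8, D 9.54 kJ/min. The optimal diet is the largest prefix of this list for which every included type satisfies E_i/h_i > R on the types above it.
Rate on top 1: 24.37. F: 13.6 < 24.37 → exclude; stop.
Optimal diet: E — 1 of 4 types.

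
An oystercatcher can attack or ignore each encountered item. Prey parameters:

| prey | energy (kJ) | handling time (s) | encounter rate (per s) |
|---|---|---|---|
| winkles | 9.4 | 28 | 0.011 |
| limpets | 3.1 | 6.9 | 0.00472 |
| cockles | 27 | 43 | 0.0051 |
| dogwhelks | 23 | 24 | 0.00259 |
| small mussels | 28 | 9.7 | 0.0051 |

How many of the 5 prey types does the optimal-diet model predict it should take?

5

Rank by E/h (kJ/s): small mussels 2.89, dogwhelks 0.958, cockles 0.628, limpets 0.449, winkles 0.336. Include each in turn until the next type's E/h falls below the running intake rate.
Rate on top 1: 0.1361. dogwhelks: 0.958 > 0.1361 → include.
Rate on top 2: 0.182. cockles: 0.628 > 0.182 → include.
Rate on top 3: 0.2555. limpets: 0.449 > 0.2555 → include.
Rate on top 4: 0.2601. winkles: 0.336 > 0.2601 → include.
Optimal diet: small mussels, dogwhelks, cockles, limpets, winkles — 5 of 5 types.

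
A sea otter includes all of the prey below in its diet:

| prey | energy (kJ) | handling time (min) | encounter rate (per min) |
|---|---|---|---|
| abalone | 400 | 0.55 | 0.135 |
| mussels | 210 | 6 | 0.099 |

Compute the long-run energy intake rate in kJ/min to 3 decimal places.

44.831 kJ/min

R = (0.135×400 + 0.099×210) / (1 + 0.135×0.55 + 0.099×6) = 74.79/1.668 = 44.83 kJ/min.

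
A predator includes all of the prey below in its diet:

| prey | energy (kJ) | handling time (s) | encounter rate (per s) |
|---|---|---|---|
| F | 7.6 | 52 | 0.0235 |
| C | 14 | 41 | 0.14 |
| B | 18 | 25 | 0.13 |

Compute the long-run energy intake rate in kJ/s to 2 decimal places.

R = Σλ_iE_i / (1 + Σλ_ih_i)
Numerator: 0.0235×7.6 + 0.14×14 + 0.13×18 = 4.479
Denominator: 1 + 0.0235×52 + 0.14×41 + 0.13×25 = 11.21
R = 4.479/11.21 = 0.3994 kJ/s

0.40 kJ/s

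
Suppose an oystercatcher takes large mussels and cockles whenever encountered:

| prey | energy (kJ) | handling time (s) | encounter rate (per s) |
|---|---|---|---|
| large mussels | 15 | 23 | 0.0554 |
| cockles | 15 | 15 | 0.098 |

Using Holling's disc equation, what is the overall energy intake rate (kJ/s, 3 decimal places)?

0.615 kJ/s

Energy encountered per unit search time: 0.0554×15 + 0.098×15 = 2.301 kJ/s.
Handling time per unit search time: 0.0554×23 + 0.098×15 = 2.744.
Rate = 2.301/(1 + 2.744) = 0.6146 kJ/s.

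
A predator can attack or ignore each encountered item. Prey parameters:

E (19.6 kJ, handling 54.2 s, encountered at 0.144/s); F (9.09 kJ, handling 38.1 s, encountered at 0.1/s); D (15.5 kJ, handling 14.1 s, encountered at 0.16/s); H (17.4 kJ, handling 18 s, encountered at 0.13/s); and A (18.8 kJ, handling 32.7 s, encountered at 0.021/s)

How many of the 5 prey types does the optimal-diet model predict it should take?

2

E/h in descending order: D 1.1, H 0.967, A 0.575, E 0.362, F 0.239 kJ/s. The optimal diet is the largest prefix of this list for which every included type satisfies E_i/h_i > R on the types above it.
Rate on top 1: 0.7617. H: 0.967 > 0.7617 → include.
Rate on top 2: 0.8474. A: 0.575 < 0.8474 → exclude; stop.
Optimal diet: D, H — 2 of 5 types.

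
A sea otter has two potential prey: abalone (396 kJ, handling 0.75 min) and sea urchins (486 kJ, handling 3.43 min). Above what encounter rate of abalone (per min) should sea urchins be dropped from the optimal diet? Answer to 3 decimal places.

0.489 per min

At the threshold, the rate on abalone alone equals the profitability of sea urchins: λ·396/(1 + λ·0.75) = 486/3.43 = 141.7.
Rearranging, λ(396 − 141.7×0.75) = 141.7, so λ = 141.7/289.7 = 0.489 per min.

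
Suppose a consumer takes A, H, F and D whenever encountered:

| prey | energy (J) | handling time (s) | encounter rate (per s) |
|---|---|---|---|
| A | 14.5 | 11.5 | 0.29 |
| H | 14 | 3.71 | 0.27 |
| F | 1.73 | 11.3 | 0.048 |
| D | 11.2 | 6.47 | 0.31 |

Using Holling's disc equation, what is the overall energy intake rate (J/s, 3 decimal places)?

1.464 J/s

R = (0.29×14.5 + 0.27×14 + 0.048×1.73 + 0.31×11.2) / (1 + 0.29×11.5 + 0.27×3.71 + 0.048×11.3 + 0.31×6.47) = 11.54/7.885 = 1.464 J/s.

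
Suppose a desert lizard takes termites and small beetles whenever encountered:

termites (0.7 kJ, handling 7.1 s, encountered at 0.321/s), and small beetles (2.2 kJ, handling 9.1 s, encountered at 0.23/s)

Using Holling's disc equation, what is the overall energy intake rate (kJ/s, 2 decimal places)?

0.14 kJ/s

R = Σλ_iE_i / (1 + Σλ_ih_i)
Numerator: 0.321×0.7 + 0.23×2.2 = 0.7307
Denominator: 1 + 0.321×7.1 + 0.23×9.1 = 5.372
R = 0.7307/5.372 = 0.136 kJ/s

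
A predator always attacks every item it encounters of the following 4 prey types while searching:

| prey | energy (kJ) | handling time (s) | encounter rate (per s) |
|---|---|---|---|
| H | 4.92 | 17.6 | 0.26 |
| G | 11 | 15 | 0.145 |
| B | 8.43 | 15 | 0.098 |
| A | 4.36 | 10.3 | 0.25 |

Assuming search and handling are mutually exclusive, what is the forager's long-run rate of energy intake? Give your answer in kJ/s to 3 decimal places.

0.406 kJ/s

R = Σλ_iE_i / (1 + Σλ_ih_i)
Numerator: 0.26×4.92 + 0.145×11 + 0.098×8.43 + 0.25×4.36 = 4.79
Denominator: 1 + 0.26×17.6 + 0.145×15 + 0.098×15 + 0.25×10.3 = 11.8
R = 4.79/11.8 = 0.4061 kJ/s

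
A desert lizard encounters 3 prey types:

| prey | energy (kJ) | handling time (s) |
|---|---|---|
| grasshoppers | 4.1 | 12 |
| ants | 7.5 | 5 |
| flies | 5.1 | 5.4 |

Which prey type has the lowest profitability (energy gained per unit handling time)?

Profitability E/h (kJ/s): grasshoppers = 4.1/12 = 0.342, ants = 7.5/5 = 1.5, flies = 5.1/5.4 = 0.944.
Ranked: ants > flies > grasshoppers.

grasshoppers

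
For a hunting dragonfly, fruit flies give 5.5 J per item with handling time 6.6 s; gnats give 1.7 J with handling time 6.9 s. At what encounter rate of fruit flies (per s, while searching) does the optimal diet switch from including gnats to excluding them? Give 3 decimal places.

The zero-one rule: include gnats iff E₂/h₂ > λE₁/(1+λh₁). Equality gives the switch point.
λE₁h₂ = E₂ + λE₂h₁ ⇒ λ = E₂/(E₁h₂ − E₂h₁) = 1.7/(37.95 − 11.22) = 0.0636 per s.

0.064 per s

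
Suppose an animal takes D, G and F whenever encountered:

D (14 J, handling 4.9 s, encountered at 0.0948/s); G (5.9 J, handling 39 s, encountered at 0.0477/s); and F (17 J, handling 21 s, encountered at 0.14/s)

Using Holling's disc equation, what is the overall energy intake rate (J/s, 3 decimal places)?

R = Σλ_iE_i / (1 + Σλ_ih_i)
Numerator: 0.0948×14 + 0.0477×5.9 + 0.14×17 = 3.989
Denominator: 1 + 0.0948×4.9 + 0.0477×39 + 0.14×21 = 6.265
R = 3.989/6.265 = 0.6367 J/s

0.637 J/s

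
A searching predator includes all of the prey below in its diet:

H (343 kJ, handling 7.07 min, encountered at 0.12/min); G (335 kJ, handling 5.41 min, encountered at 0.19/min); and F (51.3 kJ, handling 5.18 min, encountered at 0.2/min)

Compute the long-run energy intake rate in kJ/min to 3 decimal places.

R = Σλ_iE_i / (1 + Σλ_ih_i)
Numerator: 0.12×343 + 0.19×335 + 0.2×51.3 = 115.1
Denominator: 1 + 0.12×7.07 + 0.19×5.41 + 0.2×5.18 = 3.912
R = 115.1/3.912 = 29.41 kJ/min

29.412 kJ/min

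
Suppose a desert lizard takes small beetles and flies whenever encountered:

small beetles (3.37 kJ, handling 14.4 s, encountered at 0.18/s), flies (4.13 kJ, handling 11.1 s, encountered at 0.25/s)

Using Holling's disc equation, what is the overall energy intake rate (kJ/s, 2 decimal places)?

R = Σλ_iE_i / (1 + Σλ_ih_i)
Numerator: 0.18×3.37 + 0.25×4.13 = 1.639
Denominator: 1 + 0.18×14.4 + 0.25×11.1 = 6.367
R = 1.639/6.367 = 0.2574 kJ/s

0.26 kJ/s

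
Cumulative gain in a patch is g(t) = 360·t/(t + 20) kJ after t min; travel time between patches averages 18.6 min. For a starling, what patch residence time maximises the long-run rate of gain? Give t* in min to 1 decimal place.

Maximise g(t)/(T+t): set derivative to zero → g'(t)(T+t) = g(t).
g'(t) = 360·20/(t + 20)². Setting 360·20/(t+20)² = 360t/[(t+20)(18.6+t)] gives 20(18.6+t) = t(t+20), so t² = 20×18.6 = 372.
t* = √372 = 19.29 min.

19.3 min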